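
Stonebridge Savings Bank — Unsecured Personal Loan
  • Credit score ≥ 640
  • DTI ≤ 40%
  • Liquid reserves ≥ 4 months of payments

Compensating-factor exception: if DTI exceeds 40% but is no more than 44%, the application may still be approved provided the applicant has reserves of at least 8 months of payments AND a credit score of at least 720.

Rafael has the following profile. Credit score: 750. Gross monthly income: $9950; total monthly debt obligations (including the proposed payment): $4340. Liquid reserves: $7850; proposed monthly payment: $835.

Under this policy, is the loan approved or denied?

Approved

Credit score 750 ≥ 640 (meets base)
DTI: 4,340 ÷ 9,950 = 43.6%, over the 40% base limit.
Reserves: 7,850 ÷ 835 = 9.4 months (meets 4-month minimum)
43.6% falls in the override range (40%–44%), so the compensating-factor test applies.
Reserves 9.4 ≥ 8 months; credit score 750 ≥ 720.
Both compensating conditions met → exception applies.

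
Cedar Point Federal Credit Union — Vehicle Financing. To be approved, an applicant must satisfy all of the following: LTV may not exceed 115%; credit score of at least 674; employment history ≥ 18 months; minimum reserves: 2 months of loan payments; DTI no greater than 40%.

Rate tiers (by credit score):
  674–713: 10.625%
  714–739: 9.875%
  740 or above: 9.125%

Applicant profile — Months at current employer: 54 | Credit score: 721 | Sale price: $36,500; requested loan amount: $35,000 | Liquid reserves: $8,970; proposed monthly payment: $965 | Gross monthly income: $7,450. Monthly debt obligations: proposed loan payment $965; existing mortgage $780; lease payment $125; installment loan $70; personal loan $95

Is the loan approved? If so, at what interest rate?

Approved at 9.875%

Credit score 721 ≥ 674 (meets minimum)
Loan-to-value = 35,000/36,500 = 95.9% — pass (115% max)
Total monthly debts = (965 + 780 + 125 + 70 + 95) = 2,035. DTI = 2,035/7,450 = 27.3% ≤ 40%
Reserves = 8,970/965 = 9.3 months ≥ 2
Employment 54 ≥ 18 months
All requirements met. Score 721 falls in the 714–739 tier → 9.875%.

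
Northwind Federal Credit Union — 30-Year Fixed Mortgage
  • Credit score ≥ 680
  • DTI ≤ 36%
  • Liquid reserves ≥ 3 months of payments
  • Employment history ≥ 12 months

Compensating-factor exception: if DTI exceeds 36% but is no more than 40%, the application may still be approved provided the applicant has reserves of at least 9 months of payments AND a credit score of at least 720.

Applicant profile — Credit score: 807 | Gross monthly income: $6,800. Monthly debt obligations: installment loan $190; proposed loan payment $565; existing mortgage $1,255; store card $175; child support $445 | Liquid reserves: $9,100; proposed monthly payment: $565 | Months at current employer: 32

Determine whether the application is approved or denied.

Approved

Credit score 807 ≥ 680 (meets base)
Total debts = (190 + 565 + 1,255 + 175 + 445) = 2,630. DTI = 2,630/6,800 = 38.7% > 36% — standard DTI limit exceeded.
Liquid reserves cover 9,100/565 = 16.1 months — ≥ 3 required
Employment 32 ≥ 12 months
38.7% falls in the override range (36%–40%), so the compensating-factor test applies.
Override check — reserves: 16.1 mo (ok); score: 807 (ok).
Both override conditions satisfied; DTI exception granted.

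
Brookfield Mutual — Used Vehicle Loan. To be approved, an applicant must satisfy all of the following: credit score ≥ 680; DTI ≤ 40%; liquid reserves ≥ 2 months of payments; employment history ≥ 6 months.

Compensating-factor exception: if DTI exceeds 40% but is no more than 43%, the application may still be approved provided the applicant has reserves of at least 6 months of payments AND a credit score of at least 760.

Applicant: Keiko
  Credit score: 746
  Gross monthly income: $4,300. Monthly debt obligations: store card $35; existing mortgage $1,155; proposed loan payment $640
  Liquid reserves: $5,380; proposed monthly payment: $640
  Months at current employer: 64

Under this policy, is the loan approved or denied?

Denied

Credit score 746 ≥ 680 (meets base)
Total debts = (35 + 1,155 + 640) = 1,830. DTI: 1,830 ÷ 4,300 = 42.6%, over the 40% base limit.
Liquid reserves cover 5,380/640 = 8.4 months — ≥ 2 required
Employment 64 ≥ 6 months
42.6% falls in the override range (40%–43%), so the compensating-factor test applies.
Reserves 8.4 ≥ 6 months; credit score 746 < 760.
Compensating-factor requirement not fully met.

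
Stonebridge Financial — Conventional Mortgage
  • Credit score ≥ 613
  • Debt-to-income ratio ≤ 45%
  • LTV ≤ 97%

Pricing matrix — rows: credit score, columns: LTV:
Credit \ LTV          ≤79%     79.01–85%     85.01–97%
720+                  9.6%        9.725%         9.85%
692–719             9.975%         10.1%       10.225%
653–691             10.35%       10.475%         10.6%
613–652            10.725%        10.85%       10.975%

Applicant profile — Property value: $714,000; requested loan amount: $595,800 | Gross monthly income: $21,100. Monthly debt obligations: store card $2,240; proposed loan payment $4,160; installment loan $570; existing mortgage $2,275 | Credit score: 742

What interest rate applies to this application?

Credit score 742 ≥ 613; Total monthly debts = (2,240 + 4,160 + 570 + 2,275) = 9,245. DTI = 9,245/21,100 = 43.8% ≤ 45%
LTV: 595,800 ÷ 714,000 = 83.4%, within 97% cap
Credit 742 → row 720+; LTV 83.4% → column 79.01–85%. Grid cell → 9.725%.

9.725%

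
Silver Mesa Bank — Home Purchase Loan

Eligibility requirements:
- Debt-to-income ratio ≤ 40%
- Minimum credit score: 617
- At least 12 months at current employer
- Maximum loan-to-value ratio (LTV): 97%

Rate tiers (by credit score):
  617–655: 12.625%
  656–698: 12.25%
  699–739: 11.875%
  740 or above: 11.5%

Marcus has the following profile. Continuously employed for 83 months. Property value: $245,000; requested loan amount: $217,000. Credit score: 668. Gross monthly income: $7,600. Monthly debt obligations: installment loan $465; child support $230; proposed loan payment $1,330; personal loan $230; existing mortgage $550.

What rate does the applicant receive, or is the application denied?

Approved at 12.25%

Credit score 668 ≥ 617 (meets minimum)
Employment 83 ≥ 12 months
Total monthly debts = (465 + 230 + 1,330 + 230 + 550) = 2,805. Debt-to-income = 2,805/7,600 = 36.9% — meets 40% limit
Loan-to-value = 217,000/245,000 = 88.6% — pass (97% max)
All requirements met. Score 668 falls in the 656–698 tier → 12.25%.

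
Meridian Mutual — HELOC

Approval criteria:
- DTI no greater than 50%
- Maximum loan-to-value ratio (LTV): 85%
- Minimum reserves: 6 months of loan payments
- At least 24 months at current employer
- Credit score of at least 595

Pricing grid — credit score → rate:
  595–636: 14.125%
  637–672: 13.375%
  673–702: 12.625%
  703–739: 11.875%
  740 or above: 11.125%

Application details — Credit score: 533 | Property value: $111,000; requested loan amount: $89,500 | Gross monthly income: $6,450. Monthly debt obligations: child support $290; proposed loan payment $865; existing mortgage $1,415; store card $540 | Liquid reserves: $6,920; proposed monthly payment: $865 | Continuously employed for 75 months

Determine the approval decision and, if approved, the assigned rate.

Denied

Credit score 533 < 595 (below minimum)
Employment 75 ≥ 24 months
Reserves: 6,920 ÷ 865 = 8.0 months (meets 6-month minimum)
Loan-to-value = 89,500/111,000 = 80.6% — pass (85% max)
Total monthly debts = (290 + 865 + 1,415 + 540) = 3,110. DTI = 3,110/6,450 = 48.2% ≤ 50%
Not all requirements met → denied.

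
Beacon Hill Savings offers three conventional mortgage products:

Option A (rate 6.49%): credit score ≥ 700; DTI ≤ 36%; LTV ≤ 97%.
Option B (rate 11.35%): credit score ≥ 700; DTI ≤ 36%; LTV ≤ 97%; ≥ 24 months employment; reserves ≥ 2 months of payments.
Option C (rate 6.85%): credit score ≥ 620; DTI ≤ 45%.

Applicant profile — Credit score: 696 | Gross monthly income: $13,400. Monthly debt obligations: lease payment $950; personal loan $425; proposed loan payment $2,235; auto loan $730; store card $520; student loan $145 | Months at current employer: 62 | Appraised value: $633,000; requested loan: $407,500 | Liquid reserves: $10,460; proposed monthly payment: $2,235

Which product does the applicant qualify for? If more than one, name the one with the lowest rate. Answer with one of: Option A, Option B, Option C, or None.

Total debts = (950 + 425 + 2,235 + 730 + 520 + 145) = 5,005; DTI = 5,005/13,400 = 37.4%.
LTV = 407,500/633,000 = 64.4%.
Reserves = 10,460/2,235 = 4.7 months.
Option A: score 696 < 700; DTI 37.4% > 36%; LTV 64.4% ≤ 97% → does not qualify.
Option B: score 696 < 700; DTI 37.4% > 36%; LTV 64.4% ≤ 97%; employment 62 ≥ 24 mo; reserves 4.7 ≥ 2 mo → does not qualify.
Option C: score 696 ≥ 620; DTI 37.4% ≤ 45% → qualifies.

Option C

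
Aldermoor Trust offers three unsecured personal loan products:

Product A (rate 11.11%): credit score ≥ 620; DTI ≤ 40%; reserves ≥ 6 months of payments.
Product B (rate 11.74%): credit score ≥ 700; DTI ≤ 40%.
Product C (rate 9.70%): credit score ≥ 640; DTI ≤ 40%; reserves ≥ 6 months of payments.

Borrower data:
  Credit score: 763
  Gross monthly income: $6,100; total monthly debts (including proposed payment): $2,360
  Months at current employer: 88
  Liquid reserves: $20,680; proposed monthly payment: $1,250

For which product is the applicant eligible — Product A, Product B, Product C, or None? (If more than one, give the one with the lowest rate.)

DTI = 2,360/6,100 = 38.7%.
Reserves = 20,680/1,250 = 16.5 months.
Product A: score 763 ≥ 620; DTI 38.7% ≤ 40%; reserves 16.5 ≥ 6 mo → qualifies.
Product B: score 763 ≥ 700; DTI 38.7% ≤ 40% → qualifies.
Product C: score 763 ≥ 640; DTI 38.7% ≤ 40%; reserves 16.5 ≥ 6 mo → qualifies.
Qualifying: Product A, Product B, Product C. Lowest rate is 9.70% → Product C.

Product C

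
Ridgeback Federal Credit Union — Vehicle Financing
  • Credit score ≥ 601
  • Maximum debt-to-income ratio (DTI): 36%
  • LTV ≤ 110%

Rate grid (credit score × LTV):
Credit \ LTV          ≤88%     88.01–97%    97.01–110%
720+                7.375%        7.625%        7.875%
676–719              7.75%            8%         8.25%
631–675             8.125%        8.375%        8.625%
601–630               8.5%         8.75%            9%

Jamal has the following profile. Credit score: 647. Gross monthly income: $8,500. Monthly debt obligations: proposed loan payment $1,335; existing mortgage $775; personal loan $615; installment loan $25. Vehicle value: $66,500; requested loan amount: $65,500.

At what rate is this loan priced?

Credit score 647 ≥ 601; Total monthly debts = (1,335 + 775 + 615 + 25) = 2,750. DTI: 2,750 ÷ 8,500 = 32.4%, within the 36% cap
LTV: 65,500 ÷ 66,500 = 98.5%, within 110% cap
Score 647 is in the 631–675 band; LTV 98.5% is in the 97.01–110% band → 8.625%.

8.625%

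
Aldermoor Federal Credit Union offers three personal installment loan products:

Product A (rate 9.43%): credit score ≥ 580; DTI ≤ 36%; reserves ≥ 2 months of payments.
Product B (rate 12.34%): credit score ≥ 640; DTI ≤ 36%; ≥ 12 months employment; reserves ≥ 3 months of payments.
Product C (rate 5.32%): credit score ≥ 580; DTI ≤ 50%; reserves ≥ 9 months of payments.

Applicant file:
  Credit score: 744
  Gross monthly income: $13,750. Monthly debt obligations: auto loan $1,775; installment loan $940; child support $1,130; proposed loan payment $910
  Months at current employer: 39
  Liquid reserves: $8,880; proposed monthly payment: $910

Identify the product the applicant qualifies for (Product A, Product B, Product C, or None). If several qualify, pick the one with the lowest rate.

Total debts = (1,775 + 940 + 1,130 + 910) = 4,755; DTI = 4,755/13,750 = 34.6%.
Reserves = 8,880/910 = 9.8 months.
Product A: score 744 ≥ 580; DTI 34.6% ≤ 36%; reserves 9.8 ≥ 2 mo → qualifies.
Product B: score 744 ≥ 640; DTI 34.6% ≤ 36%; employment 39 ≥ 12 mo; reserves 9.8 ≥ 3 mo → qualifies.
Product C: score 744 ≥ 580; DTI 34.6% ≤ 50%; reserves 9.8 ≥ 9 mo → qualifies.
Qualifying: Product A, Product B, Product C. Lowest rate is 5.32% → Product C.

Product C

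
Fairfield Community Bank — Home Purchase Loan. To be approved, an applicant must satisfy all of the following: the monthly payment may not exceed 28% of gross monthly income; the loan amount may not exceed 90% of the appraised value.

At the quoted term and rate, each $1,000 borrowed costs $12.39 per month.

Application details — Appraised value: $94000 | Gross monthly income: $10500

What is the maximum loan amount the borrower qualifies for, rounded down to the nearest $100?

$84,600

Payment cap: 28% × $10,500 = $2,940/month.
At $12.39 per $1,000, that supports 2,940/12.39 × 1,000 ≈ $237,288 → $237,200.
LTV cap: 90% × $94,000 = $84,600 → $84,600.
Binding constraint: loan-to-value.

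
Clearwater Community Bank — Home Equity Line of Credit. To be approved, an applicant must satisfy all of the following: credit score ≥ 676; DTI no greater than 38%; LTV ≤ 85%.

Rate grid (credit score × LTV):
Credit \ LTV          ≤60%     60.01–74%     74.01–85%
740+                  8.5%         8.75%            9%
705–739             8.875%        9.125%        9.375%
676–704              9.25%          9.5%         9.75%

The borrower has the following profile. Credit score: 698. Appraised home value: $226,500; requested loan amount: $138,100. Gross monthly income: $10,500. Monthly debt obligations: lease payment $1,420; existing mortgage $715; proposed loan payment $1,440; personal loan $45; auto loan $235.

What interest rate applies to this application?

9.5%

Credit score 698 ≥ 676; Total monthly debts = (1,420 + 715 + 1,440 + 45 + 235) = 3,855. DTI = 3,855/10,500 = 36.7% ≤ 38%
LTV: 138,100 ÷ 226,500 = 61%, within 85% cap
Credit 698 → row 676–704; LTV 61% → column 60.01–74%. Grid cell → 9.5%.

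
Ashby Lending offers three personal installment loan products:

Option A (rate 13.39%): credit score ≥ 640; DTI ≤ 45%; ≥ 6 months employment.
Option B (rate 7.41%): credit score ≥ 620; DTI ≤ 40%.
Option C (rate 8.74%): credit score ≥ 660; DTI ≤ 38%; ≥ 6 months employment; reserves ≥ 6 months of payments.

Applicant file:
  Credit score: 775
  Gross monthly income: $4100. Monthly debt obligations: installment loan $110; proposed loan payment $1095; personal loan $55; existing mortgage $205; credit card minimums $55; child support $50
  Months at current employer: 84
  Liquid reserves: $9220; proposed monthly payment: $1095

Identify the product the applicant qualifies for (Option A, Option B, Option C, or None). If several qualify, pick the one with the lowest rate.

Option B

Total debts = (110 + 1,095 + 55 + 205 + 55 + 50) = 1,570; DTI = 1,570/4,100 = 38.3%.
Reserves = 9,220/1,095 = 8.4 months.
Option A: score 775 ≥ 640; DTI 38.3% ≤ 45%; employment 84 ≥ 6 mo → qualifies.
Option B: score 775 ≥ 620; DTI 38.3% ≤ 40% → qualifies.
Option C: score 775 ≥ 660; DTI 38.3% > 38%; employment 84 ≥ 6 mo; reserves 8.4 ≥ 6 mo → does not qualify.
Qualifying: Option A, Option B. Lowest rate is 7.41% → Option B.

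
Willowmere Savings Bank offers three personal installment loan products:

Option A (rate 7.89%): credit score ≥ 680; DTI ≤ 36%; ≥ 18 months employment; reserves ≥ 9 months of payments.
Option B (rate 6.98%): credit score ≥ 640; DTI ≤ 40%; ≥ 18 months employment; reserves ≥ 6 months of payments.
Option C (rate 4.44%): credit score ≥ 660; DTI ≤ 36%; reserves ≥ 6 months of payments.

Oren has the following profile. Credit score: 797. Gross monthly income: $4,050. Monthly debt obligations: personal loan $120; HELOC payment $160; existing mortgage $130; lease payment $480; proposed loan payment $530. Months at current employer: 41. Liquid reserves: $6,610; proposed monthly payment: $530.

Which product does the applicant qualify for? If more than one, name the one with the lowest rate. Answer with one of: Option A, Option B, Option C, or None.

Option C

Total debts = (120 + 160 + 130 + 480 + 530) = 1,420; DTI = 1,420/4,050 = 35.1%.
Reserves = 6,610/530 = 12.5 months.
Option A: score 797 ≥ 680; DTI 35.1% ≤ 36%; employment 41 ≥ 18 mo; reserves 12.5 ≥ 9 mo → qualifies.
Option B: score 797 ≥ 640; DTI 35.1% ≤ 40%; employment 41 ≥ 18 mo; reserves 12.5 ≥ 6 mo → qualifies.
Option C: score 797 ≥ 660; DTI 35.1% ≤ 36%; reserves 12.5 ≥ 6 mo → qualifies.
Qualifying: Option A, Option B, Option C. Lowest rate is 4.44% → Option C.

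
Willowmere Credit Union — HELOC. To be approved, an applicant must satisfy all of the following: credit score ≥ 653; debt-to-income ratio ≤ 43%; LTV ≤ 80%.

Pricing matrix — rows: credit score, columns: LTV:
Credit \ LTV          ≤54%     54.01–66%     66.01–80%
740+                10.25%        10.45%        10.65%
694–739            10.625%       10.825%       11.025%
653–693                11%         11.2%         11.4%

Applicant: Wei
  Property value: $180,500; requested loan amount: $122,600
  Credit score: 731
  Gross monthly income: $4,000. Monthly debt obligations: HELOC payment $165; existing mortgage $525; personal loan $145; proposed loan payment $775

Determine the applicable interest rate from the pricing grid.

Credit score 731 ≥ 653; Total monthly debts = (165 + 525 + 145 + 775) = 1,610. Debt-to-income = 1,610/4,000 = 40.2% — meets 43% limit
Loan-to-value = 122,600/180,500 = 67.9% — pass (80% max)
Score 731 is in the 694–739 band; LTV 67.9% is in the 66.01–80% band → 11.025%.

11.025%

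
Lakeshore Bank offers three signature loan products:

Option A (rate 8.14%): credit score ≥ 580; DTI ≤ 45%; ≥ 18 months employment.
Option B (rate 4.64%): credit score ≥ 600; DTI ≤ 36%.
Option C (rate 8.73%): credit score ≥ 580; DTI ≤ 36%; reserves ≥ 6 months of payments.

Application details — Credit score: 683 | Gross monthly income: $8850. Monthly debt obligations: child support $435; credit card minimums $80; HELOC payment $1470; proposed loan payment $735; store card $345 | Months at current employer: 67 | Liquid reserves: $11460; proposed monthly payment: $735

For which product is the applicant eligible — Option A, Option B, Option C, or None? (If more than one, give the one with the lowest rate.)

Option B

Total debts = (435 + 80 + 1,470 + 735 + 345) = 3,065; DTI = 3,065/8,850 = 34.6%.
Reserves = 11,460/735 = 15.6 months.
Option A: score 683 ≥ 580; DTI 34.6% ≤ 45%; employment 67 ≥ 18 mo → qualifies.
Option B: score 683 ≥ 600; DTI 34.6% ≤ 36% → qualifies.
Option C: score 683 ≥ 580; DTI 34.6% ≤ 36%; reserves 15.6 ≥ 6 mo → qualifies.
Qualifying: Option A, Option B, Option C. Lowest rate is 4.64% → Option B.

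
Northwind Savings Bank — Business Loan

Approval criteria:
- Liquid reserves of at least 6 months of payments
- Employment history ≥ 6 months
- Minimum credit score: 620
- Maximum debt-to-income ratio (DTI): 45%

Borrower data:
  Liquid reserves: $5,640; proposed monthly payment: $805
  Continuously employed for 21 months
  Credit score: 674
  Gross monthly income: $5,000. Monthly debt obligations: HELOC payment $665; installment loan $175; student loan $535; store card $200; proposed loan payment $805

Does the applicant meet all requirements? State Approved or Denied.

Reserves = 5,640/805 = 7.0 months ≥ 6
Employment 21 ≥ 6 months
Credit score 674 ≥ 620 (meets)
Total monthly debts = (665 + 175 + 535 + 200 + 805) = 2,380. DTI = 2,380/5,000 = 47.6% > 45%
Fails on DTI.

Denied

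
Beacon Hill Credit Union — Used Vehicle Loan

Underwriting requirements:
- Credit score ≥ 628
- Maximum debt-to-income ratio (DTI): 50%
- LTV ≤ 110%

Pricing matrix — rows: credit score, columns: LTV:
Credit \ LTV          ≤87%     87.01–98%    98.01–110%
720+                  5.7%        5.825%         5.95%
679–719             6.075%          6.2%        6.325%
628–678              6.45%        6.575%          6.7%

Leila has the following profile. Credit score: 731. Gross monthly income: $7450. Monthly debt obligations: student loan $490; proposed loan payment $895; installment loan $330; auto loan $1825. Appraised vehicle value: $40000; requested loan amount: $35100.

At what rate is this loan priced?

5.825%

Credit score 731 ≥ 628; Total monthly debts = (490 + 895 + 330 + 1,825) = 3,540. Debt-to-income = 3,540/7,450 = 47.5% — meets 50% limit
Loan-to-value = 35,100/40,000 = 87.8% — pass (110% max)
Score 731 is in the 720+ band; LTV 87.8% is in the 87.01–98% band → 5.825%.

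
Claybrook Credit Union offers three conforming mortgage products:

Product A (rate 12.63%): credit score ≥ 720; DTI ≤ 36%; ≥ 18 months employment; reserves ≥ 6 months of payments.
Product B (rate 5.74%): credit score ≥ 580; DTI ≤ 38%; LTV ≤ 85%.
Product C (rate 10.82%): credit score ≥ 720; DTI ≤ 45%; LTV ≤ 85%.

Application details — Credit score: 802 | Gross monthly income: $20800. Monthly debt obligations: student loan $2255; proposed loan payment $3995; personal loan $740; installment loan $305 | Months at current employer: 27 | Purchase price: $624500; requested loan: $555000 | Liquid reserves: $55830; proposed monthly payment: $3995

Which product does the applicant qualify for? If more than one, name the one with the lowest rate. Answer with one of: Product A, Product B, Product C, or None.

Product A

Total debts = (2,255 + 3,995 + 740 + 305) = 7,295; DTI = 7,295/20,800 = 35.1%.
LTV = 555,000/624,500 = 88.9%.
Reserves = 55,830/3,995 = 14.0 months.
Product A: score 802 ≥ 720; DTI 35.1% ≤ 36%; employment 27 ≥ 18 mo; reserves 14.0 ≥ 6 mo → qualifies.
Product B: score 802 ≥ 580; DTI 35.1% ≤ 38%; LTV 88.9% > 85% → does not qualify.
Product C: score 802 ≥ 720; DTI 35.1% ≤ 45%; LTV 88.9% > 85% → does not qualify.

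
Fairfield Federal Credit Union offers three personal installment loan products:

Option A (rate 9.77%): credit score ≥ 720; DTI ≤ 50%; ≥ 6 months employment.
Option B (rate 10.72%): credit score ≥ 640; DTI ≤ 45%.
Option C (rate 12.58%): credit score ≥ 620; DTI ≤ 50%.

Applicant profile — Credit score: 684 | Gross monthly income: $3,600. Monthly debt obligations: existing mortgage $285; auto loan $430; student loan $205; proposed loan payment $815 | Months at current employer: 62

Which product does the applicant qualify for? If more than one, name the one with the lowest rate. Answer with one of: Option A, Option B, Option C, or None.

Option C

Total debts = (285 + 430 + 205 + 815) = 1,735; DTI = 1,735/3,600 = 48.2%.
Option A: score 684 < 720; DTI 48.2% ≤ 50%; employment 62 ≥ 6 mo → does not qualify.
Option B: score 684 ≥ 640; DTI 48.2% > 45% → does not qualify.
Option C: score 684 ≥ 620; DTI 48.2% ≤ 50% → qualifies.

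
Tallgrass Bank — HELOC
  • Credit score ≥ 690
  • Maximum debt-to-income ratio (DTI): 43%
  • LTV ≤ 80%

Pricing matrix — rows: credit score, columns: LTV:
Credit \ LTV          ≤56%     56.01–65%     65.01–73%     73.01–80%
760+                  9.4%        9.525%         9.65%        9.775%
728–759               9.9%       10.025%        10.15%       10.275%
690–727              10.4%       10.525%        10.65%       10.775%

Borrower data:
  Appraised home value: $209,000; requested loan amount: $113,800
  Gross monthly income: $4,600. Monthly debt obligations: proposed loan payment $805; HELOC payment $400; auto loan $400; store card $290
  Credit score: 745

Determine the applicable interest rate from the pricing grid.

Credit score 745 ≥ 690; Total monthly debts = (805 + 400 + 400 + 290) = 1,895. Debt-to-income = 1,895/4,600 = 41.2% — meets 43% limit
LTV: 113,800 ÷ 209,000 = 54.4%, within 80% cap
Row: 745 falls in 728–759. Column: 54.4% falls in ≤56%. Rate = 9.9%.

9.9%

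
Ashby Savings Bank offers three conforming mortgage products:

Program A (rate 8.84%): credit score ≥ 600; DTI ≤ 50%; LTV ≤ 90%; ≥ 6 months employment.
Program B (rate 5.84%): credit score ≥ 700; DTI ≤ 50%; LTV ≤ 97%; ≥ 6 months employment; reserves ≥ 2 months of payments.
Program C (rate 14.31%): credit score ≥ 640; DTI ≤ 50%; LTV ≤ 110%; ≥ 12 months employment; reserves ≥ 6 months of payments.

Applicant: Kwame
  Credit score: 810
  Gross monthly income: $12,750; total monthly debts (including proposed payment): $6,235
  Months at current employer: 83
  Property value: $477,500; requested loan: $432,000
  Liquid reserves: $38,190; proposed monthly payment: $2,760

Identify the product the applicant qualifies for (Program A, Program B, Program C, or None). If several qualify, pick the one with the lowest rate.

DTI = 6,235/12,750 = 48.9%.
LTV = 432,000/477,500 = 90.5%.
Reserves = 38,190/2,760 = 13.8 months.
Program A: score 810 ≥ 600; DTI 48.9% ≤ 50%; LTV 90.5% > 90%; employment 83 ≥ 6 mo → does not qualify.
Program B: score 810 ≥ 700; DTI 48.9% ≤ 50%; LTV 90.5% ≤ 97%; employment 83 ≥ 6 mo; reserves 13.8 ≥ 2 mo → qualifies.
Program C: score 810 ≥ 640; DTI 48.9% ≤ 50%; LTV 90.5% ≤ 110%; employment 83 ≥ 12 mo; reserves 13.8 ≥ 6 mo → qualifies.
Qualifying: Program B, Program C. Lowest rate is 5.84% → Program B.

Program B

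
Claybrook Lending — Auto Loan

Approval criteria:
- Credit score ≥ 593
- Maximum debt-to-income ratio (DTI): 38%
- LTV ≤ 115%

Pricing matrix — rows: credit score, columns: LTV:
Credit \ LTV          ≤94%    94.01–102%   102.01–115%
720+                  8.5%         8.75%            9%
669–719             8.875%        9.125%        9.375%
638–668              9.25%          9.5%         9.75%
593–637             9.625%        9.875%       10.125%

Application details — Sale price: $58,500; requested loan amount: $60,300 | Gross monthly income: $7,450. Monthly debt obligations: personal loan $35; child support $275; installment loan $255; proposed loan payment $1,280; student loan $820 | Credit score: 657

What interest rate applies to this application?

9.75%

Credit score 657 ≥ 593; Total monthly debts = (35 + 275 + 255 + 1,280 + 820) = 2,665. Debt-to-income = 2,665/7,450 = 35.8% — meets 38% limit
LTV = 60,300/58,500 = 103.1% ≤ 115%
Credit 657 → row 638–668; LTV 103.1% → column 102.01–115%. Grid cell → 9.75%.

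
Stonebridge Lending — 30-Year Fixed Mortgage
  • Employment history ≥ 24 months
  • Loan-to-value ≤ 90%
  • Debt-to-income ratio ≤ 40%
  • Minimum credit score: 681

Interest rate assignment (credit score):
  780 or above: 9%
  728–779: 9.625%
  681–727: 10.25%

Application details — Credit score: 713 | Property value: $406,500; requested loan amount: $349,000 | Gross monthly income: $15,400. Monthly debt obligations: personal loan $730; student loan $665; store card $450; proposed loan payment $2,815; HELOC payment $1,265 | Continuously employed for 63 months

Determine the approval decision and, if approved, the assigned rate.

Credit score 713 ≥ 681 (meets minimum)
Employment 63 ≥ 24 months
Total monthly debts = (730 + 665 + 450 + 2,815 + 1,265) = 5,925. DTI: 5,925 ÷ 15,400 = 38.5%, within the 40% cap
Loan-to-value = 349,000/406,500 = 85.9% — pass (90% max)
All requirements met. Score 713 falls in the 681–727 tier → 10.25%.

Approved at 10.25%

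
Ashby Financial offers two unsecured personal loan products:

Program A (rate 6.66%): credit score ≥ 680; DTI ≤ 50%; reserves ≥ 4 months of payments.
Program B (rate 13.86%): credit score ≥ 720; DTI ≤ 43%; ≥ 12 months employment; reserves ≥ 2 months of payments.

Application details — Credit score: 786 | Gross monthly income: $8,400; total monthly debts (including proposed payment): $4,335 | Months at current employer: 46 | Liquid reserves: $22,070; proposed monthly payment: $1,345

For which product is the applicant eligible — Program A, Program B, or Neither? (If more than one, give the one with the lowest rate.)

DTI = 4,335/8,400 = 51.6%.
Reserves = 22,070/1,345 = 16.4 months.
Program A: score 786 ≥ 680; DTI 51.6% > 50%; reserves 16.4 ≥ 4 mo → does not qualify.
Program B: score 786 ≥ 720; DTI 51.6% > 43%; employment 46 ≥ 12 mo; reserves 16.4 ≥ 2 mo → does not qualify.

Neither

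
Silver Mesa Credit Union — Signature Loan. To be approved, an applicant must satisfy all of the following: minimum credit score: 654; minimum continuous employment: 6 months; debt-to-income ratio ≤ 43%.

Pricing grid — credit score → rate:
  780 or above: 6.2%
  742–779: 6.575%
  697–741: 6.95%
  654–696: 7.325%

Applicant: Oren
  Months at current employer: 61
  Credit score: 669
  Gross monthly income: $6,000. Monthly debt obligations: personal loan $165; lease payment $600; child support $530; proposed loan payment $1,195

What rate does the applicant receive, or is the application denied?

Credit score 669 ≥ 654 (meets minimum)
Total monthly debts = (165 + 600 + 530 + 1,195) = 2,490. DTI = 2,490/6,000 = 41.5% ≤ 43%
Employment 61 ≥ 6 months
All requirements met. Score 669 falls in the 654–696 tier → 7.325%.

Approved at 7.325%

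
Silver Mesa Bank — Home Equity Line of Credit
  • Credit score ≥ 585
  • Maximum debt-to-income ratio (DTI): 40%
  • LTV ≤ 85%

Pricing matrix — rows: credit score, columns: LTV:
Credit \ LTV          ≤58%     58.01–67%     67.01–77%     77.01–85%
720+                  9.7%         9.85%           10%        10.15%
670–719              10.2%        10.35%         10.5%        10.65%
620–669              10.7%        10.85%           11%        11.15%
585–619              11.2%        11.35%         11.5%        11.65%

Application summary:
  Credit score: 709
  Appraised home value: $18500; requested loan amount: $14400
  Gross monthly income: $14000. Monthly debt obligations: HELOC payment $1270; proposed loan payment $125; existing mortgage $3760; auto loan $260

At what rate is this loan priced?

Credit score 709 ≥ 585; Total monthly debts = (1,270 + 125 + 3,760 + 260) = 5,415. DTI: 5,415 ÷ 14,000 = 38.7%, within the 40% cap
LTV = 14,400/18,500 = 77.8% ≤ 85%
Row: 709 falls in 670–719. Column: 77.8% falls in 77.01–85%. Rate = 10.65%.

10.65%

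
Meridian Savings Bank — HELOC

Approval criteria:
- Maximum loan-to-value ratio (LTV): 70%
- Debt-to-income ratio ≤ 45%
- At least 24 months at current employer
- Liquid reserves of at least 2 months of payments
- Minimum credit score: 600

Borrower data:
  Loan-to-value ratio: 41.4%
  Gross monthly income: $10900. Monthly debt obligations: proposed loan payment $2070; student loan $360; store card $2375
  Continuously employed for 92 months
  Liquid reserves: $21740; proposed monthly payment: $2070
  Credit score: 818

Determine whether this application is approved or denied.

Approved

LTV 41.4% ≤ 70%
Total monthly debts = (2,070 + 360 + 2,375) = 4,805. Debt-to-income = 4,805/10,900 = 44.1% — meets 45% limit
Employment 92 ≥ 24 months
Liquid reserves cover 21,740/2,070 = 10.5 months — ≥ 2 required
Credit score 818 ≥ 600 (meets)
All criteria satisfied.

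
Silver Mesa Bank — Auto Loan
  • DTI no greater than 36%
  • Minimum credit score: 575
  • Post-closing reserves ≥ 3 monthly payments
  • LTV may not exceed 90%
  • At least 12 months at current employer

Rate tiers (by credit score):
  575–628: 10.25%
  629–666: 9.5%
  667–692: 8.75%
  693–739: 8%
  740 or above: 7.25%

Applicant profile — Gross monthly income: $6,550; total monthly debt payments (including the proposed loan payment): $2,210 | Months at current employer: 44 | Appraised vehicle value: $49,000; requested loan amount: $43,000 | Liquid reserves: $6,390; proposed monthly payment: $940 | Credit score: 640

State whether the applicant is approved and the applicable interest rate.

Approved at 9.5%

Credit score 640 ≥ 575 (meets minimum)
DTI: 2,210 ÷ 6,550 = 33.7%, within the 36% cap
LTV: 43,000 ÷ 49,000 = 87.8%, within 90% cap
Reserves: 6,390 ÷ 940 = 6.8 months (meets 3-month minimum)
Employment 44 ≥ 12 months
All requirements met. Score 640 falls in the 629–666 tier → 9.5%.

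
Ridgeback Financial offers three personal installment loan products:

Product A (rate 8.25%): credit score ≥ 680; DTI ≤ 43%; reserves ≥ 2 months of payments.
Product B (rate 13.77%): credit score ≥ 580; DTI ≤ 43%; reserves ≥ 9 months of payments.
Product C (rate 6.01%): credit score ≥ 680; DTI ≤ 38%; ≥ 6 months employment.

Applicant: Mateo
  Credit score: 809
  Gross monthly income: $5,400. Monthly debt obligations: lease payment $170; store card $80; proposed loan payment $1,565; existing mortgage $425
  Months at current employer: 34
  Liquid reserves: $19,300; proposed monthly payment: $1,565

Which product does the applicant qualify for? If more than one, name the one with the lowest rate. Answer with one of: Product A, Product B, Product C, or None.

Product A

Total debts = (170 + 80 + 1,565 + 425) = 2,240; DTI = 2,240/5,400 = 41.5%.
Reserves = 19,300/1,565 = 12.3 months.
Product A: score 809 ≥ 680; DTI 41.5% ≤ 43%; reserves 12.3 ≥ 2 mo → qualifies.
Product B: score 809 ≥ 580; DTI 41.5% ≤ 43%; reserves 12.3 ≥ 9 mo → qualifies.
Product C: score 809 ≥ 680; DTI 41.5% > 38%; employment 34 ≥ 6 mo → does not qualify.
Qualifying: Product A, Product B. Lowest rate is 8.25% → Product A.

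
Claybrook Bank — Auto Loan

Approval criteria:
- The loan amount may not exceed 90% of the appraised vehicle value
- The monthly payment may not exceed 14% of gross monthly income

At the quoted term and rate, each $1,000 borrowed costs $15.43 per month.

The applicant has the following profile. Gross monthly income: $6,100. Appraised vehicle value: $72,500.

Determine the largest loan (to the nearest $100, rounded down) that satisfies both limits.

$55,300

Payment cap: 14% × $6,100 = $854/month.
At $15.43 per $1,000, that supports 854/15.43 × 1,000 ≈ $55,346 → $55,300.
LTV cap: 90% × $72,500 = $65,250 → $65,200.
Binding constraint: payment-to-income.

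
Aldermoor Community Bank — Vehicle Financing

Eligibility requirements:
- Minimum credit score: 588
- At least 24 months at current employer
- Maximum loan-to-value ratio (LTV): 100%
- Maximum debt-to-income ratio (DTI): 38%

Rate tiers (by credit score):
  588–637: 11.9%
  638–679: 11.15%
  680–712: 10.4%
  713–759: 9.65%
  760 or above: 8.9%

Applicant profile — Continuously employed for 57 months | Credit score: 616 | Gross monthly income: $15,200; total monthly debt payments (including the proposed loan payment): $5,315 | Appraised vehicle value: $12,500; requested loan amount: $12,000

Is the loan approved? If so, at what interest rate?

Credit score 616 ≥ 588 (meets minimum)
Loan-to-value = 12,000/12,500 = 96% — pass (100% max)
Employment 57 ≥ 24 months
Debt-to-income = 5,315/15,200 = 35% — meets 38% limit
All requirements met. Score 616 falls in the 588–637 tier → 11.9%.

Approved at 11.9%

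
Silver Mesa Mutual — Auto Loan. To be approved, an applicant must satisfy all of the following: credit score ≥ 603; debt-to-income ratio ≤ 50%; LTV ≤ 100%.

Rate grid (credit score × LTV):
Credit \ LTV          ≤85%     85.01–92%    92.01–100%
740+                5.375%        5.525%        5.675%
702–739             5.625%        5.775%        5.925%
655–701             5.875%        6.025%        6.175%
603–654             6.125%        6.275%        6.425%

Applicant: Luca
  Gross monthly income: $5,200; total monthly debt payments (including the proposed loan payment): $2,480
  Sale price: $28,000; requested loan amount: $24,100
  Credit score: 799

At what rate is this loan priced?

5.525%

Credit score 799 ≥ 603; DTI: 2,480 ÷ 5,200 = 47.7%, within the 50% cap
LTV = 24,100/28,000 = 86.1% ≤ 100%
Row: 799 falls in 740+. Column: 86.1% falls in 85.01–92%. Rate = 5.525%.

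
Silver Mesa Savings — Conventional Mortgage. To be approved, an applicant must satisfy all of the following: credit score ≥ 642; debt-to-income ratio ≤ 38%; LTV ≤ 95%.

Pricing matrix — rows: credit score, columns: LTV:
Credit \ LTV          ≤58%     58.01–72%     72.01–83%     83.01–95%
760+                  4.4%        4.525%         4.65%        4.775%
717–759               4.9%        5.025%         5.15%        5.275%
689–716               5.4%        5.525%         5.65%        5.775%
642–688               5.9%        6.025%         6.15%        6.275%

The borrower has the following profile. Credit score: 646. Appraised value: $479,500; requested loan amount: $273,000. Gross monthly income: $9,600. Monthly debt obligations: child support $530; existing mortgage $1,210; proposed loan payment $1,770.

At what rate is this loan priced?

Credit score 646 ≥ 642; Total monthly debts = (530 + 1,210 + 1,770) = 3,510. DTI = 3,510/9,600 = 36.6% ≤ 38%
Loan-to-value = 273,000/479,500 = 56.9% — pass (95% max)
Credit 646 → row 642–688; LTV 56.9% → column ≤58%. Grid cell → 5.9%.

5.9%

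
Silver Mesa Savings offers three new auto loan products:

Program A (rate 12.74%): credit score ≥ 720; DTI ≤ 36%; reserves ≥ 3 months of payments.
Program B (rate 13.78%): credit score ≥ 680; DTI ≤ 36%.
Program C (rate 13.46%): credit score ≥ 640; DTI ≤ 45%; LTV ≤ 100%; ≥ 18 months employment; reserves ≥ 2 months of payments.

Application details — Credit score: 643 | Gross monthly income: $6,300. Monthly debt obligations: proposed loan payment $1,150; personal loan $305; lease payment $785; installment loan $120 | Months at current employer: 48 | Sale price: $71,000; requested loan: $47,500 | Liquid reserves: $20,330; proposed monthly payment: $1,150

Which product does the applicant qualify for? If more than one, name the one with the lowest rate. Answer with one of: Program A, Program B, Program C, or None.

Total debts = (1,150 + 305 + 785 + 120) = 2,360; DTI = 2,360/6,300 = 37.5%.
LTV = 47,500/71,000 = 66.9%.
Reserves = 20,330/1,150 = 17.7 months.
Program A: score 643 < 720; DTI 37.5% > 36%; reserves 17.7 ≥ 3 mo → does not qualify.
Program B: score 643 < 680; DTI 37.5% > 36% → does not qualify.
Program C: score 643 ≥ 640; DTI 37.5% ≤ 45%; LTV 66.9% ≤ 100%; employment 48 ≥ 18 mo; reserves 17.7 ≥ 2 mo → qualifies.

Program C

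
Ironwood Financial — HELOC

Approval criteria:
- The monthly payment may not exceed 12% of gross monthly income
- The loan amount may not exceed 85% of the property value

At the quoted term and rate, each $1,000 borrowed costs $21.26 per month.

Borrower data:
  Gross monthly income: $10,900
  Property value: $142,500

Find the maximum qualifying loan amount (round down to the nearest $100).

Payment cap: 12% × $10,900 = $1,308/month.
At $21.26 per $1,000, that supports 1,308/21.26 × 1,000 ≈ $61,523 → $61,500.
LTV cap: 85% × $142,500 = $121,125 → $121,100.
Binding constraint: payment-to-income.

$61,500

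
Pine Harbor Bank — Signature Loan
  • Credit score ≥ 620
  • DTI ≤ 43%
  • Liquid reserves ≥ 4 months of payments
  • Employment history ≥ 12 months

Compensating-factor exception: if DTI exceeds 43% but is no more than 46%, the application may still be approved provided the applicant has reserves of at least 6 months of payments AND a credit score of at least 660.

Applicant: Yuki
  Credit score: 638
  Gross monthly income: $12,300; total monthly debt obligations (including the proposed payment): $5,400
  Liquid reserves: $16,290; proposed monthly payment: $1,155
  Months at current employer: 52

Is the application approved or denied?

Credit score 638 ≥ 620 (meets base)
DTI = 5,400/12,300 = 43.9% > 43% — standard DTI limit exceeded.
Reserves = 16,290/1,155 = 14.1 months ≥ 4
Employment 52 ≥ 12 months
DTI 43.9% is within the 43%–46% exception band; checking compensating factors.
Override check — reserves: 14.1 mo (ok); score: 638 (below 660).
Override conditions not both satisfied; exception does not apply.

Denied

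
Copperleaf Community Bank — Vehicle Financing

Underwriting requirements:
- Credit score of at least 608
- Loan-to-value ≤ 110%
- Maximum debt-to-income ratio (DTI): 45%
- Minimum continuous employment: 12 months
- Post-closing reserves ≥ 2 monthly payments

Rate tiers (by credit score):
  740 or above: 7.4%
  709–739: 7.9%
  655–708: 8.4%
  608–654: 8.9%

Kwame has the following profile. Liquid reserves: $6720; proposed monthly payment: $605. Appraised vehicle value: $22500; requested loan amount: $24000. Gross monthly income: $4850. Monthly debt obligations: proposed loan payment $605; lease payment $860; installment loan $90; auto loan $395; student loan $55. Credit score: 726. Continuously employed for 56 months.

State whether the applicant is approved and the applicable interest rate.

Credit score 726 ≥ 608 (meets minimum)
Loan-to-value = 24,000/22,500 = 106.7% — pass (110% max)
Liquid reserves cover 6,720/605 = 11.1 months — ≥ 2 required
Total monthly debts = (605 + 860 + 90 + 395 + 55) = 2,005. DTI: 2,005 ÷ 4,850 = 41.3%, within the 45% cap
Employment 56 ≥ 12 months
All requirements met. Score 726 falls in the 709–739 tier → 7.9%.

Approved at 7.9%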